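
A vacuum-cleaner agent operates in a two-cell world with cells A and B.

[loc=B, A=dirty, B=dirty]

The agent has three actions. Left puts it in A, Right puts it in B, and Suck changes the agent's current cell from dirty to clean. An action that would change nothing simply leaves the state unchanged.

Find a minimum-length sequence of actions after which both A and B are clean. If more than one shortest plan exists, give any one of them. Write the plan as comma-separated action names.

Suck, Left, Suck

[1] after Suck: loc=B A=dirty B=clean
[2] after Left: loc=A A=dirty B=clean
[3] after Suck: loc=A A=clean B=clean
min 3: Suck B + move + Suck A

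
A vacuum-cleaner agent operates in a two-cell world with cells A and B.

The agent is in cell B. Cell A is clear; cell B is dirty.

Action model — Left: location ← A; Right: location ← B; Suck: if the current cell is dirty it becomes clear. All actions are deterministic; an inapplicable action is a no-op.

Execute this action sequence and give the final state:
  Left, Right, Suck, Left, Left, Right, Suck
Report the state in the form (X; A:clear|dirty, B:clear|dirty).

(B; A:clear, B:clear)

1. Left → (A; A:clear, B:dirty)
2. Right → (B; A:clear, B:dirty)
3. Suck → (B; A:clear, B:clear)
4. Left → (A; A:clear, B:clear)
5. Left → (A; A:clear, B:clear)
6. Right → (B; A:clear, B:clear)
7. Suck → (B; A:clear, B:clear)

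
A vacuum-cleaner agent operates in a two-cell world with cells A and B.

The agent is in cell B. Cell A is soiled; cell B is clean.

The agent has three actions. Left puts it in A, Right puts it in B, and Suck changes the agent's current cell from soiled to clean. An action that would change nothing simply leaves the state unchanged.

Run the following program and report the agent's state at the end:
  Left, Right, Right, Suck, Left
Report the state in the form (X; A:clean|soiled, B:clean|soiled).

step 1/5 (Left): (A; A:soiled, B:clean)
step 2/5 (Right): (B; A:soiled, B:clean)
step 3/5 (Right): (B; A:soiled, B:clean)
step 4/5 (Suck): (B; A:soiled, B:clean)
step 5/5 (Left): (A; A:soiled, B:clean)

(A; A:soiled, B:clean)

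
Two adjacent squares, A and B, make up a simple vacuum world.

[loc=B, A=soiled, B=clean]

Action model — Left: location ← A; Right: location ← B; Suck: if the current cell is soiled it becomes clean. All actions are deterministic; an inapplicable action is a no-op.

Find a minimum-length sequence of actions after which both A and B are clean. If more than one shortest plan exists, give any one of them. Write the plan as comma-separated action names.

Left, Suck

1. Left → <A|soiled|clean>
2. Suck → <A|clean|clean>
min 2: go A then Suck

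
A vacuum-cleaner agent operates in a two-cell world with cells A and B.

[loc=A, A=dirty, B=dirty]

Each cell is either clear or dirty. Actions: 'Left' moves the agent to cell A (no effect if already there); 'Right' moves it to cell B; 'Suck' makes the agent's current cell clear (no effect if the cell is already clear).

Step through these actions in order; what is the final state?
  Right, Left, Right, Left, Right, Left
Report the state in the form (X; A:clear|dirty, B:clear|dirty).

[1] after Right: (B; A:dirty, B:dirty)
[2] after Left: (A; A:dirty, B:dirty)
[3] after Right: (B; A:dirty, B:dirty)
[4] after Left: (A; A:dirty, B:dirty)
[5] after Right: (B; A:dirty, B:dirty)
[6] after Left: (A; A:dirty, B:dirty)

(A; A:dirty, B:dirty)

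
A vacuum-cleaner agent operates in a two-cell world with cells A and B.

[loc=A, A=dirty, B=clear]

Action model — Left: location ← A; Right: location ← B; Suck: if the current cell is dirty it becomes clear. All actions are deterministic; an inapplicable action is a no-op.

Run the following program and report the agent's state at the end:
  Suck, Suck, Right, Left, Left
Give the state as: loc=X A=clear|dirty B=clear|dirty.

[1] after Suck: loc=A A=clear B=clear
[2] after Suck: loc=A A=clear B=clear
[3] after Right: loc=B A=clear B=clear
[4] after Left: loc=A A=clear B=clear
[5] after Left: loc=A A=clear B=clear

loc=A A=clear B=clear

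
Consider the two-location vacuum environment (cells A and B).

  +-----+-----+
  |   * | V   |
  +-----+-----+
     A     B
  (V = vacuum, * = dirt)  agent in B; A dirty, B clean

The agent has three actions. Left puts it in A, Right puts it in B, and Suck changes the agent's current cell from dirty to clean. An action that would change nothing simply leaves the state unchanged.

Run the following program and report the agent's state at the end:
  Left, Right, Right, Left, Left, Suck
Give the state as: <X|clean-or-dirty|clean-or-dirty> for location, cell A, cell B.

1. Left → <A|dirty|clean>
2. Right → <B|dirty|clean>
3. Right → <B|dirty|clean>
4. Left → <A|dirty|clean>
5. Left → <A|dirty|clean>
6. Suck → <A|clean|clean>

<A|clean|clean>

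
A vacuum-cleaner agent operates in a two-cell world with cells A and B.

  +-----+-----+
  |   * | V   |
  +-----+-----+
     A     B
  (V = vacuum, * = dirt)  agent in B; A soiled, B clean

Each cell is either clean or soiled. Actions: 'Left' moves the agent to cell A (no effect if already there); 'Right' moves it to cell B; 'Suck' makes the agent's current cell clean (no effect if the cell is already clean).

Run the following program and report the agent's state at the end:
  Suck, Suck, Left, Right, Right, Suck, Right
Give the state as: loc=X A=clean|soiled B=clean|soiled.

loc=B A=soiled B=clean

Suck (#1): loc=B A=soiled B=clean
Suck (#2): loc=B A=soiled B=clean
Left (#3): loc=A A=soiled B=clean
Right (#4): loc=B A=soiled B=clean
Right (#5): loc=B A=soiled B=clean
Suck (#6): loc=B A=soiled B=clean
Right (#7): loc=B A=soiled B=clean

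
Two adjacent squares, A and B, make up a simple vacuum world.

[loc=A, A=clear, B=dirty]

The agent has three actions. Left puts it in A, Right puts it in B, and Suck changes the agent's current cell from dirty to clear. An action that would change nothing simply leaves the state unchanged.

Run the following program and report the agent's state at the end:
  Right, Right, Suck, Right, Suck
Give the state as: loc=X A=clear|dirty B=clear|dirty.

loc=B A=clear B=clear

Right (#1): loc=B A=clear B=dirty
Right (#2): loc=B A=clear B=dirty
Suck (#3): loc=B A=clear B=clear
Right (#4): loc=B A=clear B=clear
Suck (#5): loc=B A=clear B=clear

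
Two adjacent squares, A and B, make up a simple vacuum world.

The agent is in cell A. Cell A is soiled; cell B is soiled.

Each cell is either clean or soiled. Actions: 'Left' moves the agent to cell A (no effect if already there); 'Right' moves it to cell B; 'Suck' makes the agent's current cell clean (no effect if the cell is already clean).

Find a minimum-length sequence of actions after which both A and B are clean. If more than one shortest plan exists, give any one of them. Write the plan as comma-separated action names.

Suck, Right, Suck

Suck (#1): <A|clean|soiled>
Right (#2): <B|clean|soiled>
Suck (#3): <B|clean|clean>
min 3: Suck A + move + Suck B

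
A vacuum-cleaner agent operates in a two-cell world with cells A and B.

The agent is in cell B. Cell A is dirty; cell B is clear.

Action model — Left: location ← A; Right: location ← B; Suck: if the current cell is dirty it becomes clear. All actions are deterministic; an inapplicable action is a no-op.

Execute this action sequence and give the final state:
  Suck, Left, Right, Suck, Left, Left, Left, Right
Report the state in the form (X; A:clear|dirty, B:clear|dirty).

[1] after Suck: (B; A:dirty, B:clear)
[2] after Left: (A; A:dirty, B:clear)
[3] after Right: (B; A:dirty, B:clear)
[4] after Suck: (B; A:dirty, B:clear)
[5] after Left: (A; A:dirty, B:clear)
[6] after Left: (A; A:dirty, B:clear)
[7] after Left: (A; A:dirty, B:clear)
[8] after Right: (B; A:dirty, B:clear)

(B; A:dirty, B:clear)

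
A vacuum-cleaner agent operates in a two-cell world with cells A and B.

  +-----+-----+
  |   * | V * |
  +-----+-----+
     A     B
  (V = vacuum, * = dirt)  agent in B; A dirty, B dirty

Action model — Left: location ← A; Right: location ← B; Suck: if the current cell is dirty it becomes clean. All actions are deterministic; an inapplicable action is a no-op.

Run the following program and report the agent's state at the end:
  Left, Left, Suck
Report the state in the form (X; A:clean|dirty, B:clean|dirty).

step 1/3 (Left): (A; A:dirty, B:dirty)
step 2/3 (Left): (A; A:dirty, B:dirty)
step 3/3 (Suck): (A; A:clean, B:dirty)

(A; A:clean, B:dirty)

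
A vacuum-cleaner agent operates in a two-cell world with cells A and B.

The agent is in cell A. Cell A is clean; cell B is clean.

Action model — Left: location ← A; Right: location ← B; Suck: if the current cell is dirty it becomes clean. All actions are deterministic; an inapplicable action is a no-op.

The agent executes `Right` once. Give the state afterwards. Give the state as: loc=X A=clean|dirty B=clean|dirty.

loc=B A=clean B=clean

start: loc=A A=clean B=clean
Right (#1): loc=B A=clean B=clean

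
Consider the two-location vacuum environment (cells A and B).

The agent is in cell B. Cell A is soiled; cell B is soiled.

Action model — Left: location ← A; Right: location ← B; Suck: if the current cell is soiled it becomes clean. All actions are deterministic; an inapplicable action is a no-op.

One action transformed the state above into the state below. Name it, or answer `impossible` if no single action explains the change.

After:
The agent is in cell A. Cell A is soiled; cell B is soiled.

Left

try  Left: (A; A:soiled, B:soiled)  ← match
try Right: (B; A:soiled, B:soiled)
try  Suck: (B; A:soiled, B:clean)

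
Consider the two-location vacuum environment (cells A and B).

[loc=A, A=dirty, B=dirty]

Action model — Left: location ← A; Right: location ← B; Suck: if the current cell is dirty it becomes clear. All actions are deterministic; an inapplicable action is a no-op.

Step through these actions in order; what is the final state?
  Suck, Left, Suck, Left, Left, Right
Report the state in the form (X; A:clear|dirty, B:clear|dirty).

(B; A:clear, B:dirty)

[1] after Suck: (A; A:clear, B:dirty)
[2] after Left: (A; A:clear, B:dirty)
[3] after Suck: (A; A:clear, B:dirty)
[4] after Left: (A; A:clear, B:dirty)
[5] after Left: (A; A:clear, B:dirty)
[6] after Right: (B; A:clear, B:dirty)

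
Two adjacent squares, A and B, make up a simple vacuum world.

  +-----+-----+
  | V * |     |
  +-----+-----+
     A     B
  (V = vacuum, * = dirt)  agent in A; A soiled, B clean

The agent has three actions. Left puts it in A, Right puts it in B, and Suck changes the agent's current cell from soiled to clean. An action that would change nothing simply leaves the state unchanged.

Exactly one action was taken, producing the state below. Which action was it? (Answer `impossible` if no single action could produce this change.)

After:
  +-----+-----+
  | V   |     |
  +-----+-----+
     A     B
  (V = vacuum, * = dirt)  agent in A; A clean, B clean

Suck

try  Left: loc=A A=soiled B=clean
try Right: loc=B A=soiled B=clean
try  Suck: loc=A A=clean B=clean  ← match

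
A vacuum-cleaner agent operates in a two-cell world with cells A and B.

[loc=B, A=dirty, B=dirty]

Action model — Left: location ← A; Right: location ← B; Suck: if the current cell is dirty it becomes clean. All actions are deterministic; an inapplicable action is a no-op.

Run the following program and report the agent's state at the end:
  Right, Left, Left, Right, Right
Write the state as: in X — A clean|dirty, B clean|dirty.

in B — A dirty, B dirty

t=1 Right ⇒ in B — A dirty, B dirty
t=2 Left ⇒ in A — A dirty, B dirty
t=3 Left ⇒ in A — A dirty, B dirty
t=4 Right ⇒ in B — A dirty, B dirty
t=5 Right ⇒ in B — A dirty, B dirty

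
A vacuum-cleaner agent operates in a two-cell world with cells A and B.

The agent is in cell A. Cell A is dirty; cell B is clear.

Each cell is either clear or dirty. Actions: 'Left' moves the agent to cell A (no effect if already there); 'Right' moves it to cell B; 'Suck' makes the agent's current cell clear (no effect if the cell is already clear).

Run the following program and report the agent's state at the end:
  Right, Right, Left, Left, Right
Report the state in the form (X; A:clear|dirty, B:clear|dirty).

[1] after Right: (B; A:dirty, B:clear)
[2] after Right: (B; A:dirty, B:clear)
[3] after Left: (A; A:dirty, B:clear)
[4] after Left: (A; A:dirty, B:clear)
[5] after Right: (B; A:dirty, B:clear)

(B; A:dirty, B:clear)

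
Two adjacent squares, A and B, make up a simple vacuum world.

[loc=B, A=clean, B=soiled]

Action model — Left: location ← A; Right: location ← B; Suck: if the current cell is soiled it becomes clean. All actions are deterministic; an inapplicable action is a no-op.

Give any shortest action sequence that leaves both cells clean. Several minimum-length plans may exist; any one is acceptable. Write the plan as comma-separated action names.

Suck

[1] after Suck: in B — A clean, B clean
min 1: B is soiled, one Suck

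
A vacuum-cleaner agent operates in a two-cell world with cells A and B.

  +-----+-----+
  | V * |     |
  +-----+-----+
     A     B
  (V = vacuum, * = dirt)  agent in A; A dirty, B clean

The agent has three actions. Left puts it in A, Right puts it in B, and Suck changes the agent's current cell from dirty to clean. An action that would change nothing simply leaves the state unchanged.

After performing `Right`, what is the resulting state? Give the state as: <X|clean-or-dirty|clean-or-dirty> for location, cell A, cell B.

<B|dirty|clean>

start: <A|dirty|clean>
step 1/1 (Right): <B|dirty|clean>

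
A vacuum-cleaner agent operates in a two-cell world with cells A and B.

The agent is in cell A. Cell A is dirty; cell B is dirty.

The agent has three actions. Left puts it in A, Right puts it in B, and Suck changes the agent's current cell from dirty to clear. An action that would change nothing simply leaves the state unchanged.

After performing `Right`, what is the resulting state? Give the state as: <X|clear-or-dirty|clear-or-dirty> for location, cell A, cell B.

<B|dirty|dirty>

start: <A|dirty|dirty>
step 1/1 (Right): <B|dirty|dirty>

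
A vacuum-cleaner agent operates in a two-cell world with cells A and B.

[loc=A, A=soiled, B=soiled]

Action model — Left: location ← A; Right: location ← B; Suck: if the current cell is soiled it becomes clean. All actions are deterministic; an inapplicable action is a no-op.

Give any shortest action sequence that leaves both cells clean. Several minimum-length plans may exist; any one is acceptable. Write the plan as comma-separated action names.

1) do Suck; now loc=A A=clean B=soiled
2) do Right; now loc=B A=clean B=soiled
3) do Suck; now loc=B A=clean B=clean
min 3: Suck A + move + Suck B

Suck, Right, Suck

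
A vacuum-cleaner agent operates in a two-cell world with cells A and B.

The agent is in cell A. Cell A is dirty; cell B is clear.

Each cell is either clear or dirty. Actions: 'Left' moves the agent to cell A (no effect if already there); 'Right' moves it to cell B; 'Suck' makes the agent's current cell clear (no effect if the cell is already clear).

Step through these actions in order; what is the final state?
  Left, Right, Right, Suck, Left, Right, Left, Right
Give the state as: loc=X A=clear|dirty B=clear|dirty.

Left (#1): loc=A A=dirty B=clear
Right (#2): loc=B A=dirty B=clear
Right (#3): loc=B A=dirty B=clear
Suck (#4): loc=B A=dirty B=clear
Left (#5): loc=A A=dirty B=clear
Right (#6): loc=B A=dirty B=clear
Left (#7): loc=A A=dirty B=clear
Right (#8): loc=B A=dirty B=clear

loc=B A=dirty B=clear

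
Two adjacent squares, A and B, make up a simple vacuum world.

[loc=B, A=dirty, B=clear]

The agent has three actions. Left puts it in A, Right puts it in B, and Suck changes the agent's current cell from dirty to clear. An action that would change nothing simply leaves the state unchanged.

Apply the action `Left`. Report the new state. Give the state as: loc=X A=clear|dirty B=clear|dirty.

start: loc=B A=dirty B=clear
1. Left → loc=A A=dirty B=clear

loc=A A=dirty B=clear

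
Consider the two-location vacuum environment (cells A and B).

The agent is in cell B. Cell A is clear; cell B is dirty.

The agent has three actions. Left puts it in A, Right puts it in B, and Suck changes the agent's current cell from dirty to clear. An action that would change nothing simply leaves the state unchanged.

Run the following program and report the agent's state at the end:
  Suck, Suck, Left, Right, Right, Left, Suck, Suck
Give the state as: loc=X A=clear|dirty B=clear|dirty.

loc=A A=clear B=clear

[1] after Suck: loc=B A=clear B=clear
[2] after Suck: loc=B A=clear B=clear
[3] after Left: loc=A A=clear B=clear
[4] after Right: loc=B A=clear B=clear
[5] after Right: loc=B A=clear B=clear
[6] after Left: loc=A A=clear B=clear
[7] after Suck: loc=A A=clear B=clear
[8] after Suck: loc=A A=clear B=clear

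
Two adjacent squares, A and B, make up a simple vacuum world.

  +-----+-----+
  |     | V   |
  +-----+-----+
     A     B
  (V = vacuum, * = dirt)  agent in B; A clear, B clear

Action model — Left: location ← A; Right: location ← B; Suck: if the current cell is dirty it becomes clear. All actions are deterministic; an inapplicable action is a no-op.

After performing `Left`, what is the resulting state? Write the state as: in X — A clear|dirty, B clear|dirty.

in A — A clear, B clear

start: in B — A clear, B clear
t=1 Left ⇒ in A — A clear, B clear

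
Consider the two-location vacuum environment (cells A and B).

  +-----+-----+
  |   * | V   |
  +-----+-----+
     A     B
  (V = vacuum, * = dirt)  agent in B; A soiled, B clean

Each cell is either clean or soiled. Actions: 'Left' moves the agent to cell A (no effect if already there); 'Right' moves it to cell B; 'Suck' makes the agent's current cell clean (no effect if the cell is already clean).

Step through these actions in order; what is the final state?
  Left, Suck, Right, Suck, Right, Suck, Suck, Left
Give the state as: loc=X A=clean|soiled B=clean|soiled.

[1] after Left: loc=A A=soiled B=clean
[2] after Suck: loc=A A=clean B=clean
[3] after Right: loc=B A=clean B=clean
[4] after Suck: loc=B A=clean B=clean
[5] after Right: loc=B A=clean B=clean
[6] after Suck: loc=B A=clean B=clean
[7] after Suck: loc=B A=clean B=clean
[8] after Left: loc=A A=clean B=clean

loc=A A=clean B=clean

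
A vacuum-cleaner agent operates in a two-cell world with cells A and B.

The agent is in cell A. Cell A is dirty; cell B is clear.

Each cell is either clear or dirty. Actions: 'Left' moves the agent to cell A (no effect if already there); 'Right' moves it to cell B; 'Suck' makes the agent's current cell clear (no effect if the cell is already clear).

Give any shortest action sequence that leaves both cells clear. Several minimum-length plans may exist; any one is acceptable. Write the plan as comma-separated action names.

Suck

Suck (#1): loc=A A=clear B=clear
min 1: A is dirty, one Suck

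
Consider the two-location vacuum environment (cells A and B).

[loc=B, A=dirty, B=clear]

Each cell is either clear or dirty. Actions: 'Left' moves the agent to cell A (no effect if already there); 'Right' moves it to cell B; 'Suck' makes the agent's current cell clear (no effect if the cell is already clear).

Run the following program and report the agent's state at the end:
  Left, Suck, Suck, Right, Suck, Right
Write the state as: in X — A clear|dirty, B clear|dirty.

in B — A clear, B clear

step 1/6 (Left): in A — A dirty, B clear
step 2/6 (Suck): in A — A clear, B clear
step 3/6 (Suck): in A — A clear, B clear
step 4/6 (Right): in B — A clear, B clear
step 5/6 (Suck): in B — A clear, B clear
step 6/6 (Right): in B — A clear, B clear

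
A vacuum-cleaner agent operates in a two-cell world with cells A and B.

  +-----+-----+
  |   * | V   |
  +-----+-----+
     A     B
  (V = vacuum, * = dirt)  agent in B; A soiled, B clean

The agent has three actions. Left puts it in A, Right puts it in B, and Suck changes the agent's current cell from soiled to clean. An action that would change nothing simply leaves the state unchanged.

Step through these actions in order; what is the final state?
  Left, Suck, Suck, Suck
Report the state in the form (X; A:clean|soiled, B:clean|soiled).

1. Left → (A; A:soiled, B:clean)
2. Suck → (A; A:clean, B:clean)
3. Suck → (A; A:clean, B:clean)
4. Suck → (A; A:clean, B:clean)

(A; A:clean, B:clean)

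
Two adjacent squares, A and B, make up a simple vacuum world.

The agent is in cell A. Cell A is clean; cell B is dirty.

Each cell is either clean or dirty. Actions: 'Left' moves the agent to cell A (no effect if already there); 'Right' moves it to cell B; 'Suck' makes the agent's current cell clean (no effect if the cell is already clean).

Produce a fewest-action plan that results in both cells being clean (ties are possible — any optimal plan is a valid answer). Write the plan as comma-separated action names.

Right (#1): (B; A:clean, B:dirty)
Suck (#2): (B; A:clean, B:clean)
min 2: go B then Suck

Right, Suck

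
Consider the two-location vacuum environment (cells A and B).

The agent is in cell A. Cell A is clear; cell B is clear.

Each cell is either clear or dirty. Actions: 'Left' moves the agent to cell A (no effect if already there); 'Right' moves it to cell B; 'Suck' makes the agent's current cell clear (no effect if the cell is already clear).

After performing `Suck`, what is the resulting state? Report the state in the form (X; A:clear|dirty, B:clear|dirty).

(A; A:clear, B:clear)

start: (A; A:clear, B:clear)
[1] after Suck: (A; A:clear, B:clear)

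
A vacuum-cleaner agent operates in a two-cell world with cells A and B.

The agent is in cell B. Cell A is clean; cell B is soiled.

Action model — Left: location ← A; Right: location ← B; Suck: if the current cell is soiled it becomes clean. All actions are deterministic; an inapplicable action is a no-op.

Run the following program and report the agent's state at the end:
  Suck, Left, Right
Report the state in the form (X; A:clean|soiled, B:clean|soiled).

[1] after Suck: (B; A:clean, B:clean)
[2] after Left: (A; A:clean, B:clean)
[3] after Right: (B; A:clean, B:clean)

(B; A:clean, B:clean)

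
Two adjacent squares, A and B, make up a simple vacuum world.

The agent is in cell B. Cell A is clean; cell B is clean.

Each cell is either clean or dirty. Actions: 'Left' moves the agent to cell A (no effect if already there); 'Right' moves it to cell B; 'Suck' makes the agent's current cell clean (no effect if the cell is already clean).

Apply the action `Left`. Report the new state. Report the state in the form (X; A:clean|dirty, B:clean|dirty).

start: (B; A:clean, B:clean)
[1] after Left: (A; A:clean, B:clean)

(A; A:clean, B:clean)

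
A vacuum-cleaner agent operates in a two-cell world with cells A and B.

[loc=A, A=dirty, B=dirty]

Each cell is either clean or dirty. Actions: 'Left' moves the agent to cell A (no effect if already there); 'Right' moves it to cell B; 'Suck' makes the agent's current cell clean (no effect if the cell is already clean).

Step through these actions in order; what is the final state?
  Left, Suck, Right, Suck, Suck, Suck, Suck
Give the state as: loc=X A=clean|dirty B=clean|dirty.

Left (#1): loc=A A=dirty B=dirty
Suck (#2): loc=A A=clean B=dirty
Right (#3): loc=B A=clean B=dirty
Suck (#4): loc=B A=clean B=clean
Suck (#5): loc=B A=clean B=clean
Suck (#6): loc=B A=clean B=clean
Suck (#7): loc=B A=clean B=clean

loc=B A=clean B=clean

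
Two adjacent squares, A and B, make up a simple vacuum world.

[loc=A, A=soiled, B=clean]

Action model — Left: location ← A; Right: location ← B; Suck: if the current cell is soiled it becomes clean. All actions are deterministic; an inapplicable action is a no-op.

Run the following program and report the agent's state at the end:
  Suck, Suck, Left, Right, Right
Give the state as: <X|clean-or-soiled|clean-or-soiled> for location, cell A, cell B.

step 1/5 (Suck): <A|clean|clean>
step 2/5 (Suck): <A|clean|clean>
step 3/5 (Left): <A|clean|clean>
step 4/5 (Right): <B|clean|clean>
step 5/5 (Right): <B|clean|clean>

<B|clean|clean>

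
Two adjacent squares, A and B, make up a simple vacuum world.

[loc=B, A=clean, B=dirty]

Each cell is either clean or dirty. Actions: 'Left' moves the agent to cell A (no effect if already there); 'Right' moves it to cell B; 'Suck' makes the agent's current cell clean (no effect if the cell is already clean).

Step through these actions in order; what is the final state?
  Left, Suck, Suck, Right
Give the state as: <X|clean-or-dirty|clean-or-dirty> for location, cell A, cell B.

<B|clean|dirty>

1) do Left; now <A|clean|dirty>
2) do Suck; now <A|clean|dirty>
3) do Suck; now <A|clean|dirty>
4) do Right; now <B|clean|dirty>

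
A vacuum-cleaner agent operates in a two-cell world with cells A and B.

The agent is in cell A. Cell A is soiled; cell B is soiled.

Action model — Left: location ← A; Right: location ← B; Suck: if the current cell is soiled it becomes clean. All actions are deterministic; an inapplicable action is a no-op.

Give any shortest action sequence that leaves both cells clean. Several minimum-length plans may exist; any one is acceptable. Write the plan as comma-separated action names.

[1] after Suck: (A; A:clean, B:soiled)
[2] after Right: (B; A:clean, B:soiled)
[3] after Suck: (B; A:clean, B:clean)
min 3: Suck A + move + Suck B

Suck, Right, Suck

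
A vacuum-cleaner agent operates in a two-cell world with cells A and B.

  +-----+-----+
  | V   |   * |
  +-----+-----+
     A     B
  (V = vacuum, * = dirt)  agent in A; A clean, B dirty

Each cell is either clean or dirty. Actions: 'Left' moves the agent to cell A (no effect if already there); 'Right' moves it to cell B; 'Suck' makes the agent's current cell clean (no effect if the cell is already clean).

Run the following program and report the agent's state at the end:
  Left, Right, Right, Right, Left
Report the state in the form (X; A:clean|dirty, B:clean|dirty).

t=1 Left ⇒ (A; A:clean, B:dirty)
t=2 Right ⇒ (B; A:clean, B:dirty)
t=3 Right ⇒ (B; A:clean, B:dirty)
t=4 Right ⇒ (B; A:clean, B:dirty)
t=5 Left ⇒ (A; A:clean, B:dirty)

(A; A:clean, B:dirty)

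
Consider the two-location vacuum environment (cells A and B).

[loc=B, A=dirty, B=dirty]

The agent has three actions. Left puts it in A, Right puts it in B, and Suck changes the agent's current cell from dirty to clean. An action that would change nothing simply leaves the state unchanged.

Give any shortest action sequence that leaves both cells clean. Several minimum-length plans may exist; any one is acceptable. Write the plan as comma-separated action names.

step 1/3 (Suck): in B — A dirty, B clean
step 2/3 (Left): in A — A dirty, B clean
step 3/3 (Suck): in A — A clean, B clean
min 3: Suck B + move + Suck A

Suck, Left, Suck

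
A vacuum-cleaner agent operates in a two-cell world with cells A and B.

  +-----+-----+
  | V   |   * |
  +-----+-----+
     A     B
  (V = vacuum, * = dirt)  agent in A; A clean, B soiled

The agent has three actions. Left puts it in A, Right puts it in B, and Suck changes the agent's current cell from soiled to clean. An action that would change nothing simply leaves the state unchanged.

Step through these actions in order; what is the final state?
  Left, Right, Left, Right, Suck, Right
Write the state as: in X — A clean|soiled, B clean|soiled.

1. Left → in A — A clean, B soiled
2. Right → in B — A clean, B soiled
3. Left → in A — A clean, B soiled
4. Right → in B — A clean, B soiled
5. Suck → in B — A clean, B clean
6. Right → in B — A clean, B clean

in B — A clean, B clean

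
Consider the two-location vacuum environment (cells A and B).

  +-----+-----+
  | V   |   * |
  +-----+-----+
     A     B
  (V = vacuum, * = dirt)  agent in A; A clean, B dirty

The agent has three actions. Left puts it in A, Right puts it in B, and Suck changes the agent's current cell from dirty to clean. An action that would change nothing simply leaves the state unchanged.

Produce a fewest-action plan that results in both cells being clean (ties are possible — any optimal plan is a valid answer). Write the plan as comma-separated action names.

step 1/2 (Right): <B|clean|dirty>
step 2/2 (Suck): <B|clean|clean>
min 2: go B then Suck

Right, Suck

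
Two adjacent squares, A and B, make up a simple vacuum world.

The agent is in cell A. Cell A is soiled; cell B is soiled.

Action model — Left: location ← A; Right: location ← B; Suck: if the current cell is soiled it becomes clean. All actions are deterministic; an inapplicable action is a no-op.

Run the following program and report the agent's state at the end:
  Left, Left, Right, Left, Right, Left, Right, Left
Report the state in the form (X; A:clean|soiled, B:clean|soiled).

1) do Left; now (A; A:soiled, B:soiled)
2) do Left; now (A; A:soiled, B:soiled)
3) do Right; now (B; A:soiled, B:soiled)
4) do Left; now (A; A:soiled, B:soiled)
5) do Right; now (B; A:soiled, B:soiled)
6) do Left; now (A; A:soiled, B:soiled)
7) do Right; now (B; A:soiled, B:soiled)
8) do Left; now (A; A:soiled, B:soiled)

(A; A:soiled, B:soiled)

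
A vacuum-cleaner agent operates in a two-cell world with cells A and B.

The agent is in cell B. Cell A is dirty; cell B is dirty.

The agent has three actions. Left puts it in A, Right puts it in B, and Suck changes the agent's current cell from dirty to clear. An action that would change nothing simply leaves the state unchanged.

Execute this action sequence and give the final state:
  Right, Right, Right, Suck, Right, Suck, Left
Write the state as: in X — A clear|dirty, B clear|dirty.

[1] after Right: in B — A dirty, B dirty
[2] after Right: in B — A dirty, B dirty
[3] after Right: in B — A dirty, B dirty
[4] after Suck: in B — A dirty, B clear
[5] after Right: in B — A dirty, B clear
[6] after Suck: in B — A dirty, B clear
[7] after Left: in A — A dirty, B clear

in A — A dirty, B clear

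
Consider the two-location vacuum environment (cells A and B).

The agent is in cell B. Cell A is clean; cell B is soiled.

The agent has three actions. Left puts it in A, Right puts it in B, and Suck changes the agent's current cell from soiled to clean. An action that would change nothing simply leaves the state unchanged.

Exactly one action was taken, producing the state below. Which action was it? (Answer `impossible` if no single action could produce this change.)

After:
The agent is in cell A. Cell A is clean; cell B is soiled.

try  Left: in A — A clean, B soiled  ← match
try Right: in B — A clean, B soiled
try  Suck: in B — A clean, B clean

Left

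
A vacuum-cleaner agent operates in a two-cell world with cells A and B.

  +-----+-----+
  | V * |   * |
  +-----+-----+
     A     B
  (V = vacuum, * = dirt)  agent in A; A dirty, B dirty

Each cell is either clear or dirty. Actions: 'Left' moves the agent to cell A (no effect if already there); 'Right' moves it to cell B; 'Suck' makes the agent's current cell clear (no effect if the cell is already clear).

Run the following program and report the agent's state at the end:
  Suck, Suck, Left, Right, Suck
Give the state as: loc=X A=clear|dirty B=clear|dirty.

t=1 Suck ⇒ loc=A A=clear B=dirty
t=2 Suck ⇒ loc=A A=clear B=dirty
t=3 Left ⇒ loc=A A=clear B=dirty
t=4 Right ⇒ loc=B A=clear B=dirty
t=5 Suck ⇒ loc=B A=clear B=clear

loc=B A=clear B=clear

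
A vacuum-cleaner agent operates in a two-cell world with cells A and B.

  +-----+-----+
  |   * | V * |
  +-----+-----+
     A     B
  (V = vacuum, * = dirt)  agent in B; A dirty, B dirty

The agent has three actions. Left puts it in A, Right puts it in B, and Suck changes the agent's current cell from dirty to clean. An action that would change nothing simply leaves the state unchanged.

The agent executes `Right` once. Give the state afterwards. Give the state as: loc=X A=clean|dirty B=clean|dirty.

start: loc=B A=dirty B=dirty
Right (#1): loc=B A=dirty B=dirty

loc=B A=dirty B=dirty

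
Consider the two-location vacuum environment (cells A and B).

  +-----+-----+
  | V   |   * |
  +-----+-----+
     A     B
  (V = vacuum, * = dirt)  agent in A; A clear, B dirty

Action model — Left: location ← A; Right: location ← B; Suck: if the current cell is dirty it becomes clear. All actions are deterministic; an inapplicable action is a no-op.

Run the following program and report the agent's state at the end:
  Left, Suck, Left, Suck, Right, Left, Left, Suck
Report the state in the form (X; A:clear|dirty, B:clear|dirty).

1. Left → (A; A:clear, B:dirty)
2. Suck → (A; A:clear, B:dirty)
3. Left → (A; A:clear, B:dirty)
4. Suck → (A; A:clear, B:dirty)
5. Right → (B; A:clear, B:dirty)
6. Left → (A; A:clear, B:dirty)
7. Left → (A; A:clear, B:dirty)
8. Suck → (A; A:clear, B:dirty)

(A; A:clear, B:dirty)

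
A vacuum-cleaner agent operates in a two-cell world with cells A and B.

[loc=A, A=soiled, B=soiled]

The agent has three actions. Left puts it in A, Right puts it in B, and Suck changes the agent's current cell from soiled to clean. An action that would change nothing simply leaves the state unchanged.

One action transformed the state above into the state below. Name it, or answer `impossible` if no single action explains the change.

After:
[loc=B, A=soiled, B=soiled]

try  Left: loc=A A=soiled B=soiled
try Right: loc=B A=soiled B=soiled  ← match
try  Suck: loc=A A=clean B=soiled

Right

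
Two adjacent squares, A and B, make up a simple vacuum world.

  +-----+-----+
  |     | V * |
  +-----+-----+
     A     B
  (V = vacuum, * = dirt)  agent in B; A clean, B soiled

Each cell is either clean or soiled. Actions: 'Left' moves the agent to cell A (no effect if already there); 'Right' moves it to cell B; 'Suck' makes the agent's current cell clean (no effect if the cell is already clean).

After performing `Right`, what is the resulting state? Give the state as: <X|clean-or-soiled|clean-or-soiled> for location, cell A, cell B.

<B|clean|soiled>

start: <B|clean|soiled>
Right (#1): <B|clean|soiled>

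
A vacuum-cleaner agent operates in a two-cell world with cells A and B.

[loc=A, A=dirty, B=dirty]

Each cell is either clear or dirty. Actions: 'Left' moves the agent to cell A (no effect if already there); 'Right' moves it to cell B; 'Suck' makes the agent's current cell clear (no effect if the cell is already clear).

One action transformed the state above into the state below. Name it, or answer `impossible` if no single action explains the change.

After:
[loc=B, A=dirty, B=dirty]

try  Left: (A; A:dirty, B:dirty)
try Right: (B; A:dirty, B:dirty)  ← match
try  Suck: (A; A:clear, B:dirty)

Right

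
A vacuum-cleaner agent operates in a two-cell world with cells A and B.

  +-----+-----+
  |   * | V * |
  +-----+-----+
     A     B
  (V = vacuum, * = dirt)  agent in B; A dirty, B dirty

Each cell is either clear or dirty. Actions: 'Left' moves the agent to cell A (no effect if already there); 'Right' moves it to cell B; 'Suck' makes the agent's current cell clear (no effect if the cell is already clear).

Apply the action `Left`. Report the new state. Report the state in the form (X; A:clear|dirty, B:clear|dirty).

(A; A:dirty, B:dirty)

start: (B; A:dirty, B:dirty)
1) do Left; now (A; A:dirty, B:dirty)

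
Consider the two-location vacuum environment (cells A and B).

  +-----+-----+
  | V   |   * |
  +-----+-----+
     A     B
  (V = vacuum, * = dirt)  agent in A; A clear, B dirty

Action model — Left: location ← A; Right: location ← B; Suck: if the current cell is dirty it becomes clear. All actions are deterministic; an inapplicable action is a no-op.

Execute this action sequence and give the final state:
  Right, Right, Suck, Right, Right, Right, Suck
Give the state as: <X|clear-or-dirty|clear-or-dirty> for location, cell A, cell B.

t=1 Right ⇒ <B|clear|dirty>
t=2 Right ⇒ <B|clear|dirty>
t=3 Suck ⇒ <B|clear|clear>
t=4 Right ⇒ <B|clear|clear>
t=5 Right ⇒ <B|clear|clear>
t=6 Right ⇒ <B|clear|clear>
t=7 Suck ⇒ <B|clear|clear>

<B|clear|clear>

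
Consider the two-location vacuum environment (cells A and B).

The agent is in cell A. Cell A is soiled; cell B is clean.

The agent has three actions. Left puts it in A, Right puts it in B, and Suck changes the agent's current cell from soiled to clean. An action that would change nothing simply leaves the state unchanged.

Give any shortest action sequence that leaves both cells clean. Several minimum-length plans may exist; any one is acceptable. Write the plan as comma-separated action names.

Suck

t=1 Suck ⇒ <A|clean|clean>
min 1: A is soiled, one Suck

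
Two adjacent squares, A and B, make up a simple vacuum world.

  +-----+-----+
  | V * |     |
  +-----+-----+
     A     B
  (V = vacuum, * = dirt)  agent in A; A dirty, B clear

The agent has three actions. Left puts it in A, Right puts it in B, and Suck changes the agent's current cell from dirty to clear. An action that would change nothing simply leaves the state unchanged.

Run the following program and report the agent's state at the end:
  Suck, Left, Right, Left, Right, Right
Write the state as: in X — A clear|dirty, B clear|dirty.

in B — A clear, B clear

[1] after Suck: in A — A clear, B clear
[2] after Left: in A — A clear, B clear
[3] after Right: in B — A clear, B clear
[4] after Left: in A — A clear, B clear
[5] after Right: in B — A clear, B clear
[6] after Right: in B — A clear, B clear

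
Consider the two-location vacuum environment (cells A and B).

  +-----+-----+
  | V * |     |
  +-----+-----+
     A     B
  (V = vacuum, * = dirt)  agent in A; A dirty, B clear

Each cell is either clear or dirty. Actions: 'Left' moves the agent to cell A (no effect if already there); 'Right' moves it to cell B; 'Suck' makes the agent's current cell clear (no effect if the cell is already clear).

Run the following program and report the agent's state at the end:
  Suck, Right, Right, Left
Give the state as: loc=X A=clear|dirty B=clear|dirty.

t=1 Suck ⇒ loc=A A=clear B=clear
t=2 Right ⇒ loc=B A=clear B=clear
t=3 Right ⇒ loc=B A=clear B=clear
t=4 Left ⇒ loc=A A=clear B=clear

loc=A A=clear B=clear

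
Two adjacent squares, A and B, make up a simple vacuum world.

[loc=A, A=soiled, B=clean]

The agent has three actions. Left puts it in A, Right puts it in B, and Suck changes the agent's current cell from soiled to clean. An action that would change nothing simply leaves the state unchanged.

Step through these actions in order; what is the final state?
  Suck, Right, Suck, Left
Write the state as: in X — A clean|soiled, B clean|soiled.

in A — A clean, B clean

t=1 Suck ⇒ in A — A clean, B clean
t=2 Right ⇒ in B — A clean, B clean
t=3 Suck ⇒ in B — A clean, B clean
t=4 Left ⇒ in A — A clean, B clean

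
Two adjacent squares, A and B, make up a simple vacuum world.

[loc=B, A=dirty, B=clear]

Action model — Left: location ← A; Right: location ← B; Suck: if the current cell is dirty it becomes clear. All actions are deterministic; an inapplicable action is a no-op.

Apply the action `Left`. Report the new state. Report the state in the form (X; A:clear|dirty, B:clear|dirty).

(A; A:dirty, B:clear)

start: (B; A:dirty, B:clear)
t=1 Left ⇒ (A; A:dirty, B:clear)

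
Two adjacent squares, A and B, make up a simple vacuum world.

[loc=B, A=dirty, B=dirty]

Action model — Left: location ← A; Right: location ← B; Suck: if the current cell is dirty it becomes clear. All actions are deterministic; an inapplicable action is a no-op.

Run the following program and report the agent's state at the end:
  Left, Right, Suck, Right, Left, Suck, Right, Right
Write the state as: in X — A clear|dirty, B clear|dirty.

t=1 Left ⇒ in A — A dirty, B dirty
t=2 Right ⇒ in B — A dirty, B dirty
t=3 Suck ⇒ in B — A dirty, B clear
t=4 Right ⇒ in B — A dirty, B clear
t=5 Left ⇒ in A — A dirty, B clear
t=6 Suck ⇒ in A — A clear, B clear
t=7 Right ⇒ in B — A clear, B clear
t=8 Right ⇒ in B — A clear, B clear

in B — A clear, B clear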